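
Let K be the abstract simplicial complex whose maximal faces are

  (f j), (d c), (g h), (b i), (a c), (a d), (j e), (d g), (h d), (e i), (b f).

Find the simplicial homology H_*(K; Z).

Take the total order a < b < c < d < e < f < g < h < i < j on the vertex set. Then K (dimension 1) consists of the simplices:

  0-simplices (10): a, b, c, d, e, f, g, h, i, j
  1-simplices (11): ac, ad, bf, bi, cd, dg, dh, ei, ej, fj, gh

giving chain groups C_0 ≅ Z^10, C_1 ≅ Z^11.

The boundary map ∂_1: C_1 → C_0 is given by ∂[p,q] = [q] − [p].
The resulting 10×11 matrix has rank 8, and its Smith normal form has invariant factors (1,1,1,1,1,1,1,1).

Now H_k = ker ∂_k / im ∂_{k+1}, so:

  H_0: rank C_0 − rank ∂_1 = 10 − 8 = 2, and the invariant factors of ∂_1 are all 1, so H_0 ≅ Z^2.
  H_1: rank ker ∂_1 − rank ∂_2 = (11 − 8) − 0 = 3, and there is no ∂_2, so H_1 ≅ Z^3.

H_0 ≅ Z^2,  H_1 ≅ Z^3.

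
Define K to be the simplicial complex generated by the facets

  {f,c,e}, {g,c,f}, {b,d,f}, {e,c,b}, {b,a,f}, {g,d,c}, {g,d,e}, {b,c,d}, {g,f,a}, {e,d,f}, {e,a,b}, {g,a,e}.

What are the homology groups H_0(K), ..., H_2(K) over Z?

We work with the vertex ordering a < b < c < d < e < f < g. The simplices of K, each written with vertices in increasing order, are:

  0-simplices (7): a, b, c, d, e, f, g
  1-simplices (18): ab, ae, af, ag, bc, bd, be, bf, cd, ce, cf, cg, de, df, dg, ef, eg, fg
  2-simplices (12): abe, abf, aeg, afg, bcd, bce, bdf, cdg, cef, cfg, def, deg

so the chain groups are C_0 ≅ Z^7, C_1 ≅ Z^18, C_2 ≅ Z^12.

∂_1: C_1 → C_0 is given by ∂[p,q] = [q] − [p]. For instance
  ∂bd = d − b.
As a 7×18 matrix over Z this has rank 6, with invariant factors (1,1,1,1,1,1).

∂_2: C_2 → C_1 sends each 2-simplex [p,q,r] to [q,r] − [p,r] + [p,q]. For instance
  ∂def = ef − df + de,
  ∂bdf = df − bf + bd.
The 18×12 boundary matrix has rank 12 and Smith normal form diag(1,1,1,1,1,1,1,1,1,1,1,2).

Reading off H_k = ker ∂_k / im ∂_{k+1}:

  H_0: rank C_0 − rank ∂_1 = 7 − 6 = 1, and the invariant factors of ∂_1 are all 1, so H_0 ≅ Z.
  H_1: rank ker ∂_1 − rank ∂_2 = (18 − 6) − 12 = 0, and ∂_2 has invariant factor 2 > 1, so H_1 ≅ Z_2.
  H_2: rank ker ∂_2 − rank ∂_3 = (12 − 12) − 0 = 0, and there is no ∂_3, so H_2 ≅ 0.

H_0 ≅ Z,  H_1 ≅ Z_2,  H_2 = 0.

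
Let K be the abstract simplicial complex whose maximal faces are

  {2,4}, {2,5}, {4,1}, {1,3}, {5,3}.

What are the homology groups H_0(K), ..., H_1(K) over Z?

H_0 = Z,  H_1 = Z.

Take the total order 1 < 2 < 3 < 4 < 5 on the vertex set. Then K (dimension 1) consists of the simplices:

  0-simplices (5): [1], [2], [3], [4], [5]
  1-simplices (5): [1,3], [1,4], [2,4], [2,5], [3,5]

so the chain groups are C_0 ≅ Z^5, C_1 ≅ Z^5.

Boundary ∂_1: C_1 → C_0 is given by ∂[p,q] = [q] − [p]. For instance
  ∂[2,4] = [4] − [2].
As a 5×5 matrix over Z this has rank 4, with invariant factors (1,1,1,1).

From H_k ≅ ker(∂_k) / im(∂_{k+1}) we obtain:

  H_0: rank C_0 − rank ∂_1 = 5 − 4 = 1, and the invariant factors of ∂_1 are all 1, so H_0 = Z.
  H_1: rank ker ∂_1 − rank ∂_2 = (5 − 4) − 0 = 1, and there is no ∂_2, so H_1 = Z.

As a check, the Euler characteristic is 5 − 5 = 0, which agrees with 1 − 1 = 0.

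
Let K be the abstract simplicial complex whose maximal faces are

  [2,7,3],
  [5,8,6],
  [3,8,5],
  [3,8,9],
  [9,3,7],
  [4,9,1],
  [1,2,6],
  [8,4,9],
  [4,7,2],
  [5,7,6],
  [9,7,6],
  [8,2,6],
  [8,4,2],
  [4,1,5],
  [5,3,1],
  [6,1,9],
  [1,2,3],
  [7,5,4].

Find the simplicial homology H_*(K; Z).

H_0 ≅ Z,  H_1 ≅ Z^2,  H_2 ≅ Z.

Fix the vertex order 1 < 2 < 3 < 4 < 5 < 6 < 7 < 8 < 9 and write every simplex with vertices in increasing order. Then dim K = 2 and the simplices of K are:

  0-simplices (9): [1], [2], [3], [4], [5], [6], [7], [8], [9]
  1-simplices (27): (27 of them)
  2-simplices (18): [1,2,3], [1,2,6], [1,3,5], [1,4,5], [1,4,9], [1,6,9], [2,3,7], [2,4,7], [2,4,8], [2,6,8], [3,5,8], [3,7,9], [3,8,9], [4,5,7], [4,8,9], [5,6,7], [5,6,8], [6,7,9]

Hence C_0 ≅ Z^9, C_1 ≅ Z^27, C_2 ≅ Z^18.

Boundary ∂_1: C_1 → C_0 sends each edge [p,q] (with p < q) to q − p.
This gives a 9×27 integer matrix of rank 8; reducing to Smith normal form yields diagonal entries (1,1,1,1,1,1,1,1).

The boundary map ∂_2: C_2 → C_1 maps a triangle to the signed sum of its edges. For instance
  ∂[4,5,7] = [5,7] − [4,7] + [4,5],
  ∂[1,6,9] = [6,9] − [1,9] + [1,6].
As a 27×18 matrix over Z this has rank 17, with invariant factors (1,1,1,1,1,1,1,1,1,1,1,1,1,1,1,1,1).

Reading off H_k = ker ∂_k / im ∂_{k+1}:

  H_0: rank C_0 − rank ∂_1 = 9 − 8 = 1, and the invariant factors of ∂_1 are all 1, so H_0 ≅ Z.
  H_1: rank ker ∂_1 − rank ∂_2 = (27 − 8) − 17 = 2, and the invariant factors of ∂_2 are all 1, so H_1 ≅ Z^2.
  H_2: rank ker ∂_2 − rank ∂_3 = (18 − 17) − 0 = 1, and there is no ∂_3, so H_2 ≅ Z.

As a check, the Euler characteristic is 9 − 27 + 18 = 0, which agrees with 1 − 2 + 1 = 0.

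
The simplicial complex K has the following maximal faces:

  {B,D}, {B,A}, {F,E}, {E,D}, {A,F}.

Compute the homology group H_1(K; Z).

We work with the vertex ordering A < B < D < E < F. The simplices of K, each written with vertices in increasing order, are:

  0-simplices (5): A, B, D, E, F
  1-simplices (5): AB, AF, BD, DE, EF

Hence C_0 ≅ Z^5, C_1 ≅ Z^5.

∂_1: C_1 → C_0 maps an edge to its endpoints' difference, ∂[p,q] = q − p. For instance
  ∂AB = B − A.
This gives a 5×5 integer matrix of rank 4; reducing to Smith normal form yields diagonal entries (1,1,1,1).

Now H_k = ker ∂_k / im ∂_{k+1}, so:

  H_1: rank ker ∂_1 − rank ∂_2 = (5 − 4) − 0 = 1, and there is no ∂_2, so H_1 ≅ Z.

H_1 = Z.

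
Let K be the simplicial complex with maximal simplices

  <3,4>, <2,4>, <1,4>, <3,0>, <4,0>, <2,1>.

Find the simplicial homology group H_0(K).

H_0 = Z.

We work with the vertex ordering 0 < 1 < 2 < 3 < 4. The simplices of K, each written with vertices in increasing order, are:

  0-simplices (5): [0], [1], [2], [3], [4]
  1-simplices (6): [0,3], [0,4], [1,2], [1,4], [2,4], [3,4]

Hence C_0 ≅ Z^5, C_1 ≅ Z^6.

∂_1: C_1 → C_0 is given by ∂[p,q] = [q] − [p]. For instance
  ∂[1,2] = [2] − [1].
The 5×6 boundary matrix has rank 4 and Smith normal form diag(1,1,1,1).

Now H_k = ker ∂_k / im ∂_{k+1}, so:

  H_0: rank C_0 − rank ∂_1 = 5 − 4 = 1, and the invariant factors of ∂_1 are all 1, so H_0 = Z.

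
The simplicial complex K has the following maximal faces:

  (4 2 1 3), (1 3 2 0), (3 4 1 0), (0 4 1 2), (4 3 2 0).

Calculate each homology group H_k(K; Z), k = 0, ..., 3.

Order the vertices as 0 < 1 < 2 < 3 < 4. Listing each simplex with vertices in this order, K has dimension 3 with simplices:

  0-simplices (5): [0], [1], [2], [3], [4]
  1-simplices (10): [0,1], [0,2], [0,3], [0,4], [1,2], [1,3], [1,4], [2,3], [2,4], [3,4]
  2-simplices (10): [0,1,2], [0,1,3], [0,1,4], [0,2,3], [0,2,4], [0,3,4], [1,2,3], [1,2,4], [1,3,4], [2,3,4]
  3-simplices (5): [0,1,2,3], [0,1,2,4], [0,1,3,4], [0,2,3,4], [1,2,3,4]

giving chain groups C_0 ≅ Z^5, C_1 ≅ Z^10, C_2 ≅ Z^10, C_3 ≅ Z^5.

∂_1: C_1 → C_0 is given by ∂[p,q] = [q] − [p]. For instance
  ∂[1,3] = [3] − [1].
The 5×10 boundary matrix has rank 4 and Smith normal form diag(1,1,1,1).

The boundary map ∂_2: C_2 → C_1 maps a triangle to the signed sum of its edges. For instance
  ∂[0,1,3] = [1,3] − [0,3] + [0,1],
  ∂[1,2,4] = [2,4] − [1,4] + [1,2].
The resulting 10×10 matrix has rank 6, and its Smith normal form has invariant factors (1,1,1,1,1,1).

Boundary ∂_3: C_3 → C_2 sends each 3-simplex σ to the alternating sum Σ_i (−1)^i (σ with its i-th vertex removed). For instance
  ∂[0,1,2,3] = [1,2,3] − [0,2,3] + [0,1,3] − [0,1,2],
  ∂[0,1,2,4] = [1,2,4] − [0,2,4] + [0,1,4] − [0,1,2].
The resulting 10×5 matrix has rank 4, and its Smith normal form has invariant factors (1,1,1,1).

Computing H_k = (kernel of ∂_k) / (image of ∂_{k+1}):

  H_0: rank C_0 − rank ∂_1 = 5 − 4 = 1, and the invariant factors of ∂_1 are all 1, so H_0 = Z.
  H_1: rank ker ∂_1 − rank ∂_2 = (10 − 4) − 6 = 0, and the invariant factors of ∂_2 are all 1, so H_1 = 0.
  H_2: rank ker ∂_2 − rank ∂_3 = (10 − 6) − 4 = 0, and the invariant factors of ∂_3 are all 1, so H_2 = 0.
  H_3: rank ker ∂_3 − rank ∂_4 = (5 − 4) − 0 = 1, and there is no ∂_4, so H_3 = Z.

H_0 ≅ Z,  H_1 = 0,  H_2 = 0,  H_3 ≅ Z.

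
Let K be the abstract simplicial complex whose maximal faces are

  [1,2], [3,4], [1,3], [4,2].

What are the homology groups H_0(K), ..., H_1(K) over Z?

H_0 = Z,  H_1 = Z.

Order the vertices as 1 < 2 < 3 < 4. Listing each simplex with vertices in this order, K has dimension 1 with simplices:

  0-simplices (4): [1], [2], [3], [4]
  1-simplices (4): [1,2], [1,3], [2,4], [3,4]

giving chain groups C_0 ≅ Z^4, C_1 ≅ Z^4.

The boundary map ∂_1: C_1 → C_0 sends each edge [p,q] (with p < q) to q − p. For instance
  ∂[1,3] = [3] − [1].
As a 4×4 matrix over Z this has rank 3, with invariant factors (1,1,1).

Computing H_k = (kernel of ∂_k) / (image of ∂_{k+1}):

  H_0: rank C_0 − rank ∂_1 = 4 − 3 = 1, and the invariant factors of ∂_1 are all 1, so H_0 ≅ Z.
  H_1: rank ker ∂_1 − rank ∂_2 = (4 − 3) − 0 = 1, and there is no ∂_2, so H_1 ≅ Z.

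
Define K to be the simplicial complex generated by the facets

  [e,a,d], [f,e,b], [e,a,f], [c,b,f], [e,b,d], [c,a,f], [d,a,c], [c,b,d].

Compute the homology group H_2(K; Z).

H_2 ≅ Z.

Fix the vertex order a < b < c < d < e < f and write every simplex with vertices in increasing order. Then dim K = 2 and the simplices of K are:

  0-simplices (6): a, b, c, d, e, f
  1-simplices (12): ac, ad, ae, af, bc, bd, be, bf, cd, cf, de, ef
  2-simplices (8): acd, acf, ade, aef, bcd, bcf, bde, bef

so the chain groups are C_0 ≅ Z^6, C_1 ≅ Z^12, C_2 ≅ Z^8.

∂_1: C_1 → C_0 is given by ∂[p,q] = [q] − [p]. For instance
  ∂ad = d − a.
This gives a 6×12 integer matrix of rank 5; reducing to Smith normal form yields diagonal entries (1,1,1,1,1).

∂_2: C_2 → C_1 acts by ∂[p,q,r] = [q,r] − [p,r] + [p,q]. For instance
  ∂acf = cf − af + ac,
  ∂bcd = cd − bd + bc.
This gives a 12×8 integer matrix of rank 7; reducing to Smith normal form yields diagonal entries (1,1,1,1,1,1,1).

Computing H_k = (kernel of ∂_k) / (image of ∂_{k+1}):

  H_2: rank ker ∂_2 − rank ∂_3 = (8 − 7) − 0 = 1, and there is no ∂_3, so H_2 ≅ Z.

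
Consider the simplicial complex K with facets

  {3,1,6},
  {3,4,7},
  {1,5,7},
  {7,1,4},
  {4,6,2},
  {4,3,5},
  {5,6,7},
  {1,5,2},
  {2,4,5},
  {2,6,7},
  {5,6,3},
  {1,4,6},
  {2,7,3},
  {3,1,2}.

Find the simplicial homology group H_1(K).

H_1 ≅ Z^2.

Fix the vertex order 1 < 2 < 3 < 4 < 5 < 6 < 7 and write every simplex with vertices in increasing order. Then dim K = 2 and the simplices of K are:

  0-simplices (7): [1], [2], [3], [4], [5], [6], [7]
  1-simplices (21): [1,2], [1,3], [1,4], [1,5], [1,6], [1,7], [2,3], [2,4], [2,5], [2,6], [2,7], [3,4], [3,5], [3,6], [3,7], [4,5], [4,6], [4,7], [5,6], [5,7], [6,7]
  2-simplices (14): [1,2,3], [1,2,5], [1,3,6], [1,4,6], [1,4,7], [1,5,7], [2,3,7], [2,4,5], [2,4,6], [2,6,7], [3,4,5], [3,4,7], [3,5,6], [5,6,7]

so the chain groups are C_0 ≅ Z^7, C_1 ≅ Z^21, C_2 ≅ Z^14.

∂_1: C_1 → C_0 maps an edge to its endpoints' difference, ∂[p,q] = q − p. For instance
  ∂[5,7] = [7] − [5].
As a 7×21 matrix over Z this has rank 6, with invariant factors (1,1,1,1,1,1).

Boundary ∂_2: C_2 → C_1 sends each 2-simplex [p,q,r] to [q,r] − [p,r] + [p,q]. For instance
  ∂[2,4,6] = [4,6] − [2,6] + [2,4],
  ∂[3,4,5] = [4,5] − [3,5] + [3,4].
The resulting 21×14 matrix has rank 13, and its Smith normal form has invariant factors (1,1,1,1,1,1,1,1,1,1,1,1,1).

Reading off H_k = ker ∂_k / im ∂_{k+1}:

  H_1: rank ker ∂_1 − rank ∂_2 = (21 − 6) − 13 = 2, and the invariant factors of ∂_2 are all 1, so H_1 ≅ Z^2.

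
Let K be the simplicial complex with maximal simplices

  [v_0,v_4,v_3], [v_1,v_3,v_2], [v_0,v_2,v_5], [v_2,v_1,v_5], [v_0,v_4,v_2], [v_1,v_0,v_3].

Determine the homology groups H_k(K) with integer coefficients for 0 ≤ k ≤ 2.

H_0 ≅ Z,  H_1 ≅ Z,  H_2 = 0.

Order the vertices as v_0 < v_1 < v_2 < v_3 < v_4 < v_5. Listing each simplex with vertices in this order, K has dimension 2 with simplices:

  0-simplices (6): [v_0], [v_1], [v_2], [v_3], [v_4], [v_5]
  1-simplices (12): [v_0,v_1], [v_0,v_2], [v_0,v_3], [v_0,v_4], [v_0,v_5], [v_1,v_2], [v_1,v_3], [v_1,v_5], [v_2,v_3], [v_2,v_4], [v_2,v_5], [v_3,v_4]
  2-simplices (6): [v_0,v_1,v_3], [v_0,v_2,v_4], [v_0,v_2,v_5], [v_0,v_3,v_4], [v_1,v_2,v_3], [v_1,v_2,v_5]

so the chain groups are C_0 ≅ Z^6, C_1 ≅ Z^12, C_2 ≅ Z^6.

Boundary ∂_1: C_1 → C_0 sends each edge [p,q] (with p < q) to q − p.
As a 6×12 matrix over Z this has rank 5, with invariant factors (1,1,1,1,1).

∂_2: C_2 → C_1 acts by ∂[p,q,r] = [q,r] − [p,r] + [p,q]. For instance
  ∂[v_0,v_2,v_5] = [v_2,v_5] − [v_0,v_5] + [v_0,v_2],
  ∂[v_0,v_1,v_3] = [v_1,v_3] − [v_0,v_3] + [v_0,v_1].
This gives a 12×6 integer matrix of rank 6; reducing to Smith normal form yields diagonal entries (1,1,1,1,1,1).

Reading off H_k = ker ∂_k / im ∂_{k+1}:

  H_0: rank C_0 − rank ∂_1 = 6 − 5 = 1, and the invariant factors of ∂_1 are all 1, so H_0 = Z.
  H_1: rank ker ∂_1 − rank ∂_2 = (12 − 5) − 6 = 1, and the invariant factors of ∂_2 are all 1, so H_1 = Z.
  H_2: rank ker ∂_2 − rank ∂_3 = (6 − 6) − 0 = 0, and there is no ∂_3, so H_2 = 0.

(K is a triangulation of the cylinder S^1 x I.)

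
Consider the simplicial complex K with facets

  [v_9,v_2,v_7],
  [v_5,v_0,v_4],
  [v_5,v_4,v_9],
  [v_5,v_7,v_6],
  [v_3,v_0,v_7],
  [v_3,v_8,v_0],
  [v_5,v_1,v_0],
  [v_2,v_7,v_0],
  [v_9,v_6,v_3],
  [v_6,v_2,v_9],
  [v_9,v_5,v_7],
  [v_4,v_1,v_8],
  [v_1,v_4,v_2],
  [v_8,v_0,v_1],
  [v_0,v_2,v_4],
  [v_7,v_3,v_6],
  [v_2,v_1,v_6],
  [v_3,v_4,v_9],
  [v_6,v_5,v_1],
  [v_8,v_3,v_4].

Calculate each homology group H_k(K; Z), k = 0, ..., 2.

H_0 ≅ Z,  H_1 ≅ Z ⊕ Z/2,  H_2 = 0.

Order the vertices as v_0 < v_1 < v_2 < v_3 < v_4 < v_5 < v_6 < v_7 < v_8 < v_9. Listing each simplex with vertices in this order, K has dimension 2 with simplices:

  0-simplices (10): [v_0], [v_1], [v_2], [v_3], [v_4], [v_5], [v_6], [v_7], [v_8], [v_9]
  1-simplices (30): (30 of them)
  2-simplices (20): (20 of them)

so the chain groups are C_0 ≅ Z^10, C_1 ≅ Z^30, C_2 ≅ Z^20.

Boundary ∂_1: C_1 → C_0 sends each edge [p,q] (with p < q) to q − p.
The resulting 10×30 matrix has rank 9, and its Smith normal form has invariant factors (1,1,1,1,1,1,1,1,1).

∂_2: C_2 → C_1 maps a triangle to the signed sum of its edges. For instance
  ∂[v_1,v_4,v_8] = [v_4,v_8] − [v_1,v_8] + [v_1,v_4],
  ∂[v_0,v_4,v_5] = [v_4,v_5] − [v_0,v_5] + [v_0,v_4].
The resulting 30×20 matrix has rank 20, and its Smith normal form has invariant factors (1,1,1,1,1,1,1,1,1,1,1,1,1,1,1,1,1,1,1,2).

From H_k ≅ ker(∂_k) / im(∂_{k+1}) we obtain:

  H_0: rank C_0 − rank ∂_1 = 10 − 9 = 1, and the invariant factors of ∂_1 are all 1, so H_0 = Z.
  H_1: rank ker ∂_1 − rank ∂_2 = (30 − 9) − 20 = 1, and ∂_2 has invariant factor 2 > 1, so H_1 = Z ⊕ Z/2.
  H_2: rank ker ∂_2 − rank ∂_3 = (20 − 20) − 0 = 0, and there is no ∂_3, so H_2 = 0.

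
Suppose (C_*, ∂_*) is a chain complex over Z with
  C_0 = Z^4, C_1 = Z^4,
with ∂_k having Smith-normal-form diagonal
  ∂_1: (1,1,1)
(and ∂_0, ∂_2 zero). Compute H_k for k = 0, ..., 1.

H_0 = Z,  H_1 = Z.

H_0: b_0 = 4 − 0 − 3 = 1; torsion from ∂_1 factors > 1: none. So H_0 = Z.
H_1: b_1 = 4 − 3 − 0 = 1; torsion from ∂_2 factors > 1: none. So H_1 = Z.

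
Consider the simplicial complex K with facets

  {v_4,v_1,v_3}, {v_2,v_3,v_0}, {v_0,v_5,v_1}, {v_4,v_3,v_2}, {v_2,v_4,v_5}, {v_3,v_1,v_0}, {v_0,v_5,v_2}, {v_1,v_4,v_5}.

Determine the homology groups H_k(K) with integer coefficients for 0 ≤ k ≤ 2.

H_0 = Z,  H_1 = 0,  H_2 = Z.

Order the vertices as v_0 < v_1 < v_2 < v_3 < v_4 < v_5. Listing each simplex with vertices in this order, K has dimension 2 with simplices:

  0-simplices (6): [v_0], [v_1], [v_2], [v_3], [v_4], [v_5]
  1-simplices (12): [v_0,v_1], [v_0,v_2], [v_0,v_3], [v_0,v_5], [v_1,v_3], [v_1,v_4], [v_1,v_5], [v_2,v_3], [v_2,v_4], [v_2,v_5], [v_3,v_4], [v_4,v_5]
  2-simplices (8): [v_0,v_1,v_3], [v_0,v_1,v_5], [v_0,v_2,v_3], [v_0,v_2,v_5], [v_1,v_3,v_4], [v_1,v_4,v_5], [v_2,v_3,v_4], [v_2,v_4,v_5]

so the chain groups are C_0 ≅ Z^6, C_1 ≅ Z^12, C_2 ≅ Z^8.

Boundary ∂_1: C_1 → C_0 sends each edge [p,q] (with p < q) to q − p. For instance
  ∂[v_4,v_5] = [v_5] − [v_4].
As a 6×12 matrix over Z this has rank 5, with invariant factors (1,1,1,1,1).

Boundary ∂_2: C_2 → C_1 maps a triangle to the signed sum of its edges. For instance
  ∂[v_0,v_1,v_5] = [v_1,v_5] − [v_0,v_5] + [v_0,v_1],
  ∂[v_0,v_2,v_3] = [v_2,v_3] − [v_0,v_3] + [v_0,v_2].
The resulting 12×8 matrix has rank 7, and its Smith normal form has invariant factors (1,1,1,1,1,1,1).

Reading off H_k = ker ∂_k / im ∂_{k+1}:

  H_0: rank C_0 − rank ∂_1 = 6 − 5 = 1, and the invariant factors of ∂_1 are all 1, so H_0 = Z.
  H_1: rank ker ∂_1 − rank ∂_2 = (12 − 5) − 7 = 0, and the invariant factors of ∂_2 are all 1, so H_1 = 0.
  H_2: rank ker ∂_2 − rank ∂_3 = (8 − 7) − 0 = 1, and there is no ∂_3, so H_2 = Z.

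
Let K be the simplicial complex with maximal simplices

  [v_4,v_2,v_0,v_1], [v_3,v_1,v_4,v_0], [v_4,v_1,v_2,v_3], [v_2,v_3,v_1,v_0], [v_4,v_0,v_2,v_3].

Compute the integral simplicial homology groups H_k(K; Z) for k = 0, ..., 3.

H_0 = Z,  H_1 = 0,  H_2 = 0,  H_3 = Z.

Order the vertices as v_0 < v_1 < v_2 < v_3 < v_4. Listing each simplex with vertices in this order, K has dimension 3 with simplices:

  0-simplices (5): [v_0], [v_1], [v_2], [v_3], [v_4]
  1-simplices (10): [v_0,v_1], [v_0,v_2], [v_0,v_3], [v_0,v_4], [v_1,v_2], [v_1,v_3], [v_1,v_4], [v_2,v_3], [v_2,v_4], [v_3,v_4]
  2-simplices (10): [v_0,v_1,v_2], [v_0,v_1,v_3], [v_0,v_1,v_4], [v_0,v_2,v_3], [v_0,v_2,v_4], [v_0,v_3,v_4], [v_1,v_2,v_3], [v_1,v_2,v_4], [v_1,v_3,v_4], [v_2,v_3,v_4]
  3-simplices (5): [v_0,v_1,v_2,v_3], [v_0,v_1,v_2,v_4], [v_0,v_1,v_3,v_4], [v_0,v_2,v_3,v_4], [v_1,v_2,v_3,v_4]

so the chain groups are C_0 ≅ Z^5, C_1 ≅ Z^10, C_2 ≅ Z^10, C_3 ≅ Z^5.

Boundary ∂_1: C_1 → C_0 maps an edge to its endpoints' difference, ∂[p,q] = q − p. For instance
  ∂[v_2,v_3] = [v_3] − [v_2].
As a 5×10 matrix over Z this has rank 4, with invariant factors (1,1,1,1).

The boundary map ∂_2: C_2 → C_1 maps a triangle to the signed sum of its edges. For instance
  ∂[v_2,v_3,v_4] = [v_3,v_4] − [v_2,v_4] + [v_2,v_3],
  ∂[v_1,v_3,v_4] = [v_3,v_4] − [v_1,v_4] + [v_1,v_3].
The resulting 10×10 matrix has rank 6, and its Smith normal form has invariant factors (1,1,1,1,1,1).

The boundary map ∂_3: C_3 → C_2 sends each 3-simplex σ to the alternating sum Σ_i (−1)^i (σ with its i-th vertex removed). For instance
  ∂[v_1,v_2,v_3,v_4] = [v_2,v_3,v_4] − [v_1,v_3,v_4] + [v_1,v_2,v_4] − [v_1,v_2,v_3],
  ∂[v_0,v_1,v_3,v_4] = [v_1,v_3,v_4] − [v_0,v_3,v_4] + [v_0,v_1,v_4] − [v_0,v_1,v_3].
The resulting 10×5 matrix has rank 4, and its Smith normal form has invariant factors (1,1,1,1).

Computing H_k = (kernel of ∂_k) / (image of ∂_{k+1}):

  H_0: rank C_0 − rank ∂_1 = 5 − 4 = 1, and the invariant factors of ∂_1 are all 1, so H_0 ≅ Z.
  H_1: rank ker ∂_1 − rank ∂_2 = (10 − 4) − 6 = 0, and the invariant factors of ∂_2 are all 1, so H_1 ≅ 0.
  H_2: rank ker ∂_2 − rank ∂_3 = (10 − 6) − 4 = 0, and the invariant factors of ∂_3 are all 1, so H_2 ≅ 0.
  H_3: rank ker ∂_3 − rank ∂_4 = (5 − 4) − 0 = 1, and there is no ∂_4, so H_3 ≅ Z.

(K is a triangulation of the 3-sphere S^3.)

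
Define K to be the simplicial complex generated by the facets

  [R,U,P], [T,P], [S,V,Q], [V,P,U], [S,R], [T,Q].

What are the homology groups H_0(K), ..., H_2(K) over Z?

H_0 = Z,  H_1 = Z^2,  H_2 = 0.

We work with the vertex ordering P < Q < R < S < T < U < V. The simplices of K, each written with vertices in increasing order, are:

  0-simplices (7): P, Q, R, S, T, U, V
  1-simplices (11): PR, PT, PU, PV, QS, QT, QV, RS, RU, SV, UV
  2-simplices (3): PRU, PUV, QSV

giving chain groups C_0 ≅ Z^7, C_1 ≅ Z^11, C_2 ≅ Z^3.

The boundary map ∂_1: C_1 → C_0 maps an edge to its endpoints' difference, ∂[p,q] = q − p. For instance
  ∂UV = V − U.
As a 7×11 matrix over Z this has rank 6, with invariant factors (1,1,1,1,1,1).

∂_2: C_2 → C_1 acts by ∂[p,q,r] = [q,r] − [p,r] + [p,q]. For instance
  ∂PRU = RU − PU + PR,
  ∂PUV = UV − PV + PU.
This gives a 11×3 integer matrix of rank 3; reducing to Smith normal form yields diagonal entries (1,1,1).

Computing H_k = (kernel of ∂_k) / (image of ∂_{k+1}):

  H_0: rank C_0 − rank ∂_1 = 7 − 6 = 1, and the invariant factors of ∂_1 are all 1, so H_0 = Z.
  H_1: rank ker ∂_1 − rank ∂_2 = (11 − 6) − 3 = 2, and the invariant factors of ∂_2 are all 1, so H_1 = Z^2.
  H_2: rank ker ∂_2 − rank ∂_3 = (3 − 3) − 0 = 0, and there is no ∂_3, so H_2 = 0.

As a check, the Euler characteristic is 7 − 11 + 3 = -1, which agrees with 1 − 2 + 0 = -1.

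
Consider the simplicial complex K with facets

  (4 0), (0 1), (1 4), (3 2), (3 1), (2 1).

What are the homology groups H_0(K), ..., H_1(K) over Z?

Take the total order 0 < 1 < 2 < 3 < 4 on the vertex set. Then K (dimension 1) consists of the simplices:

  0-simplices (5): [0], [1], [2], [3], [4]
  1-simplices (6): [0,1], [0,4], [1,2], [1,3], [1,4], [2,3]

so the chain groups are C_0 ≅ Z^5, C_1 ≅ Z^6.

∂_1: C_1 → C_0 is given by ∂[p,q] = [q] − [p]. For instance
  ∂[0,1] = [1] − [0].
The resulting 5×6 matrix has rank 4, and its Smith normal form has invariant factors (1,1,1,1).

Computing H_k = (kernel of ∂_k) / (image of ∂_{k+1}):

  H_0: rank C_0 − rank ∂_1 = 5 − 4 = 1, and the invariant factors of ∂_1 are all 1, so H_0 = Z.
  H_1: rank ker ∂_1 − rank ∂_2 = (6 − 4) − 0 = 2, and there is no ∂_2, so H_1 = Z^2.

H_0 ≅ Z,  H_1 ≅ Z^2.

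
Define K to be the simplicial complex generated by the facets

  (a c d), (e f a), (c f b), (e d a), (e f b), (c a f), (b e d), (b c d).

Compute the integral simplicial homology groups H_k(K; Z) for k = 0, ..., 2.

K has 6 vertices, 12 edges, 8 triangles.
rank ∂_0 = 0, rank ∂_1 = 5 ⇒ b_0 = 6 − 0 − 5 = 1; all invariant factors of ∂_1 are 1 so no torsion. So H_0 = Z.
rank ∂_1 = 5, rank ∂_2 = 7 ⇒ b_1 = 12 − 5 − 7 = 0; all invariant factors of ∂_2 are 1 so no torsion. So H_1 = 0.
rank ∂_2 = 7, rank ∂_3 = 0 ⇒ b_2 = 8 − 7 − 0 = 1. So H_2 = Z.

H_0 = Z,  H_1 = 0,  H_2 = Z.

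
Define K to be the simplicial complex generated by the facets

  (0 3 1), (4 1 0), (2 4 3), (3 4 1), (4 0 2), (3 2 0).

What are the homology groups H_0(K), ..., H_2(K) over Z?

Take the total order 0 < 1 < 2 < 3 < 4 on the vertex set. Then K (dimension 2) consists of the simplices:

  0-simplices (5): [0], [1], [2], [3], [4]
  1-simplices (9): [0,1], [0,2], [0,3], [0,4], [1,3], [1,4], [2,3], [2,4], [3,4]
  2-simplices (6): [0,1,3], [0,1,4], [0,2,3], [0,2,4], [1,3,4], [2,3,4]

Hence C_0 ≅ Z^5, C_1 ≅ Z^9, C_2 ≅ Z^6.

∂_1: C_1 → C_0 is given by ∂[p,q] = [q] − [p].
The 5×9 boundary matrix has rank 4 and Smith normal form diag(1,1,1,1).

The boundary map ∂_2: C_2 → C_1 sends each 2-simplex [p,q,r] to [q,r] − [p,r] + [p,q]. For instance
  ∂[0,2,4] = [2,4] − [0,4] + [0,2],
  ∂[2,3,4] = [3,4] − [2,4] + [2,3].
As a 9×6 matrix over Z this has rank 5, with invariant factors (1,1,1,1,1).

From H_k ≅ ker(∂_k) / im(∂_{k+1}) we obtain:

  H_0: rank C_0 − rank ∂_1 = 5 − 4 = 1, and the invariant factors of ∂_1 are all 1, so H_0 = Z.
  H_1: rank ker ∂_1 − rank ∂_2 = (9 − 4) − 5 = 0, and the invariant factors of ∂_2 are all 1, so H_1 = 0.
  H_2: rank ker ∂_2 − rank ∂_3 = (6 − 5) − 0 = 1, and there is no ∂_3, so H_2 = Z.

(K is a triangulation of the 2-sphere S^2.)

H_0 = Z,  H_1 = 0,  H_2 = Z.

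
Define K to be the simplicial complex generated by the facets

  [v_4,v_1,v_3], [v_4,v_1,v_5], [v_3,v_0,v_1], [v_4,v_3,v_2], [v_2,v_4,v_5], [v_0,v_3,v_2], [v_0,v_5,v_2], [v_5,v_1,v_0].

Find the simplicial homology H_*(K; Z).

H_0 ≅ Z,  H_1 = 0,  H_2 ≅ Z.

Take the total order v_0 < v_1 < v_2 < v_3 < v_4 < v_5 on the vertex set. Then K (dimension 2) consists of the simplices:

  0-simplices (6): [v_0], [v_1], [v_2], [v_3], [v_4], [v_5]
  1-simplices (12): [v_0,v_1], [v_0,v_2], [v_0,v_3], [v_0,v_5], [v_1,v_3], [v_1,v_4], [v_1,v_5], [v_2,v_3], [v_2,v_4], [v_2,v_5], [v_3,v_4], [v_4,v_5]
  2-simplices (8): [v_0,v_1,v_3], [v_0,v_1,v_5], [v_0,v_2,v_3], [v_0,v_2,v_5], [v_1,v_3,v_4], [v_1,v_4,v_5], [v_2,v_3,v_4], [v_2,v_4,v_5]

Hence C_0 ≅ Z^6, C_1 ≅ Z^12, C_2 ≅ Z^8.

Boundary ∂_1: C_1 → C_0 is given by ∂[p,q] = [q] − [p]. For instance
  ∂[v_0,v_1] = [v_1] − [v_0].
The resulting 6×12 matrix has rank 5, and its Smith normal form has invariant factors (1,1,1,1,1).

∂_2: C_2 → C_1 acts by ∂[p,q,r] = [q,r] − [p,r] + [p,q]. For instance
  ∂[v_0,v_2,v_3] = [v_2,v_3] − [v_0,v_3] + [v_0,v_2],
  ∂[v_1,v_4,v_5] = [v_4,v_5] − [v_1,v_5] + [v_1,v_4].
This gives a 12×8 integer matrix of rank 7; reducing to Smith normal form yields diagonal entries (1,1,1,1,1,1,1).

Reading off H_k = ker ∂_k / im ∂_{k+1}:

  H_0: rank C_0 − rank ∂_1 = 6 − 5 = 1, and the invariant factors of ∂_1 are all 1, so H_0 ≅ Z.
  H_1: rank ker ∂_1 − rank ∂_2 = (12 − 5) − 7 = 0, and the invariant factors of ∂_2 are all 1, so H_1 ≅ 0.
  H_2: rank ker ∂_2 − rank ∂_3 = (8 − 7) − 0 = 1, and there is no ∂_3, so H_2 ≅ Z.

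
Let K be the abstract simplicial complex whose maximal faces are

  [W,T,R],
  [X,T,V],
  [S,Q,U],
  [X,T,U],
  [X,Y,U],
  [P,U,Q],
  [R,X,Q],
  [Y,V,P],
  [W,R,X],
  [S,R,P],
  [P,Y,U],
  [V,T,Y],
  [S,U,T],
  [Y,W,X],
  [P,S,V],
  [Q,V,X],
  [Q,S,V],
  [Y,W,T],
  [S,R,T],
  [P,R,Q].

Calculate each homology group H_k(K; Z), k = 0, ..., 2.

H_0 = Z,  H_1 = Z ⊕ Z/2,  H_2 = 0.

Order the vertices as P < Q < R < S < T < U < V < W < X < Y. Listing each simplex with vertices in this order, K has dimension 2 with simplices:

  0-simplices (10): P, Q, R, S, T, U, V, W, X, Y
  1-simplices (30): PQ, PR, PS, PU, PV, PY, QR, QS, QU, QV, QX, RS, RT, RW, RX, ST, SU, SV, TU, TV, TW, TX, TY, UX, UY, VX, VY, WX, WY, XY
  2-simplices (20): PQR, PQU, PRS, PSV, PUY, PVY, QRX, QSU, QSV, QVX, RST, RTW, RWX, STU, TUX, TVX, TVY, TWY, UXY, WXY

giving chain groups C_0 ≅ Z^10, C_1 ≅ Z^30, C_2 ≅ Z^20.

Boundary ∂_1: C_1 → C_0 sends each edge [p,q] (with p < q) to q − p.
The resulting 10×30 matrix has rank 9, and its Smith normal form has invariant factors (1,1,1,1,1,1,1,1,1).

Boundary ∂_2: C_2 → C_1 maps a triangle to the signed sum of its edges. For instance
  ∂STU = TU − SU + ST,
  ∂RWX = WX − RX + RW.
This gives a 30×20 integer matrix of rank 20; reducing to Smith normal form yields diagonal entries (1,1,1,1,1,1,1,1,1,1,1,1,1,1,1,1,1,1,1,2).

Reading off H_k = ker ∂_k / im ∂_{k+1}:

  H_0: rank C_0 − rank ∂_1 = 10 − 9 = 1, and the invariant factors of ∂_1 are all 1, so H_0 = Z.
  H_1: rank ker ∂_1 − rank ∂_2 = (30 − 9) − 20 = 1, and ∂_2 has invariant factor 2 > 1, so H_1 = Z ⊕ Z/2.
  H_2: rank ker ∂_2 − rank ∂_3 = (20 − 20) − 0 = 0, and there is no ∂_3, so H_2 = 0.

(K is a triangulation of the Klein bottle.)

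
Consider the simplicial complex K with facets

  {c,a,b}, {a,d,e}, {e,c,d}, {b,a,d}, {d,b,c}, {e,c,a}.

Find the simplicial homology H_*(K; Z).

We work with the vertex ordering a < b < c < d < e. The simplices of K, each written with vertices in increasing order, are:

  0-simplices (5): a, b, c, d, e
  1-simplices (9): ab, ac, ad, ae, bc, bd, cd, ce, de
  2-simplices (6): abc, abd, ace, ade, bcd, cde

giving chain groups C_0 ≅ Z^5, C_1 ≅ Z^9, C_2 ≅ Z^6.

The boundary map ∂_1: C_1 → C_0 sends each edge [p,q] (with p < q) to q − p. For instance
  ∂bc = c − b.
The resulting 5×9 matrix has rank 4, and its Smith normal form has invariant factors (1,1,1,1).

The boundary map ∂_2: C_2 → C_1 sends each 2-simplex [p,q,r] to [q,r] − [p,r] + [p,q]. For instance
  ∂ade = de − ae + ad,
  ∂abc = bc − ac + ab.
As a 9×6 matrix over Z this has rank 5, with invariant factors (1,1,1,1,1).

Computing H_k = (kernel of ∂_k) / (image of ∂_{k+1}):

  H_0: rank C_0 − rank ∂_1 = 5 − 4 = 1, and the invariant factors of ∂_1 are all 1, so H_0 ≅ Z.
  H_1: rank ker ∂_1 − rank ∂_2 = (9 − 4) − 5 = 0, and the invariant factors of ∂_2 are all 1, so H_1 ≅ 0.
  H_2: rank ker ∂_2 − rank ∂_3 = (6 − 5) − 0 = 1, and there is no ∂_3, so H_2 ≅ Z.

(K is a triangulation of the 2-sphere S^2.)

H_0 ≅ Z,  H_1 = 0,  H_2 ≅ Z.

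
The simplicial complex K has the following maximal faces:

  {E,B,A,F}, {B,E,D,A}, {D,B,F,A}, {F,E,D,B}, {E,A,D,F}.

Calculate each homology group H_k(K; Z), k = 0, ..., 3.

K has 5 vertices, 10 edges, 10 triangles, 5 3-simplices.
rank ∂_0 = 0, rank ∂_1 = 4 ⇒ b_0 = 5 − 0 − 4 = 1; all invariant factors of ∂_1 are 1 so no torsion. So H_0 = Z.
rank ∂_1 = 4, rank ∂_2 = 6 ⇒ b_1 = 10 − 4 − 6 = 0; all invariant factors of ∂_2 are 1 so no torsion. So H_1 = 0.
rank ∂_2 = 6, rank ∂_3 = 4 ⇒ b_2 = 10 − 6 − 4 = 0; all invariant factors of ∂_3 are 1 so no torsion. So H_2 = 0.
rank ∂_3 = 4, rank ∂_4 = 0 ⇒ b_3 = 5 − 4 − 0 = 1. So H_3 = Z.

H_0 = Z,  H_1 = 0,  H_2 = 0,  H_3 = Z.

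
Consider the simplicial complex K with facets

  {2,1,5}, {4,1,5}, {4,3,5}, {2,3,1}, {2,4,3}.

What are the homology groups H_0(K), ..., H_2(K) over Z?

We work with the vertex ordering 1 < 2 < 3 < 4 < 5. The simplices of K, each written with vertices in increasing order, are:

  0-simplices (5): [1], [2], [3], [4], [5]
  1-simplices (10): [1,2], [1,3], [1,4], [1,5], [2,3], [2,4], [2,5], [3,4], [3,5], [4,5]
  2-simplices (5): [1,2,3], [1,2,5], [1,4,5], [2,3,4], [3,4,5]

giving chain groups C_0 ≅ Z^5, C_1 ≅ Z^10, C_2 ≅ Z^5.

∂_1: C_1 → C_0 sends each edge [p,q] (with p < q) to q − p. For instance
  ∂[1,5] = [5] − [1].
The 5×10 boundary matrix has rank 4 and Smith normal form diag(1,1,1,1).

The boundary map ∂_2: C_2 → C_1 acts by ∂[p,q,r] = [q,r] − [p,r] + [p,q]. For instance
  ∂[2,3,4] = [3,4] − [2,4] + [2,3],
  ∂[1,2,3] = [2,3] − [1,3] + [1,2].
As a 10×5 matrix over Z this has rank 5, with invariant factors (1,1,1,1,1).

Now H_k = ker ∂_k / im ∂_{k+1}, so:

  H_0: rank C_0 − rank ∂_1 = 5 − 4 = 1, and the invariant factors of ∂_1 are all 1, so H_0 ≅ Z.
  H_1: rank ker ∂_1 − rank ∂_2 = (10 − 4) − 5 = 1, and the invariant factors of ∂_2 are all 1, so H_1 ≅ Z.
  H_2: rank ker ∂_2 − rank ∂_3 = (5 − 5) − 0 = 0, and there is no ∂_3, so H_2 ≅ 0.

H_0 = Z,  H_1 = Z,  H_2 = 0.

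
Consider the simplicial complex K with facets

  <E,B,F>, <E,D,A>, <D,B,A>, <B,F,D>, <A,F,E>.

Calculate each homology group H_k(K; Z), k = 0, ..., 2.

We work with the vertex ordering A < B < D < E < F. The simplices of K, each written with vertices in increasing order, are:

  0-simplices (5): A, B, D, E, F
  1-simplices (10): AB, AD, AE, AF, BD, BE, BF, DE, DF, EF
  2-simplices (5): ABD, ADE, AEF, BDF, BEF

Hence C_0 ≅ Z^5, C_1 ≅ Z^10, C_2 ≅ Z^5.

The boundary map ∂_1: C_1 → C_0 maps an edge to its endpoints' difference, ∂[p,q] = q − p. For instance
  ∂AE = E − A.
As a 5×10 matrix over Z this has rank 4, with invariant factors (1,1,1,1).

The boundary map ∂_2: C_2 → C_1 acts by ∂[p,q,r] = [q,r] − [p,r] + [p,q]. For instance
  ∂ABD = BD − AD + AB,
  ∂BDF = DF − BF + BD.
The 10×5 boundary matrix has rank 5 and Smith normal form diag(1,1,1,1,1).

From H_k ≅ ker(∂_k) / im(∂_{k+1}) we obtain:

  H_0: rank C_0 − rank ∂_1 = 5 − 4 = 1, and the invariant factors of ∂_1 are all 1, so H_0 = Z.
  H_1: rank ker ∂_1 − rank ∂_2 = (10 − 4) − 5 = 1, and the invariant factors of ∂_2 are all 1, so H_1 = Z.
  H_2: rank ker ∂_2 − rank ∂_3 = (5 − 5) − 0 = 0, and there is no ∂_3, so H_2 = 0.

As a check, the Euler characteristic is 5 − 10 + 5 = 0, which agrees with 1 − 1 + 0 = 0.
(K is a triangulation of the Möbius band.)

H_0 = Z,  H_1 = Z,  H_2 = 0.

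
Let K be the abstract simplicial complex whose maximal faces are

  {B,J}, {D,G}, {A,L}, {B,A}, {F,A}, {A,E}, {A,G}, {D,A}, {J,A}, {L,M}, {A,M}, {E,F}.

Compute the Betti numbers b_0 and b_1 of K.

b_0 = 1, b_1 = 4.

We work with the vertex ordering A < B < D < E < F < G < J < L < M. The simplices of K, each written with vertices in increasing order, are:

  0-simplices (9): A, B, D, E, F, G, J, L, M
  1-simplices (12): AB, AD, AE, AF, AG, AJ, AL, AM, BJ, DG, EF, LM

so the chain groups are C_0 ≅ Z^9, C_1 ≅ Z^12.

The boundary map ∂_1: C_1 → C_0 is given by ∂[p,q] = [q] − [p]. For instance
  ∂AG = G − A.
As a 9×12 matrix over Z this has rank 8, with invariant factors (1,1,1,1,1,1,1,1).

Now H_k = ker ∂_k / im ∂_{k+1}, so:

  H_0: rank C_0 − rank ∂_1 = 9 − 8 = 1, and the invariant factors of ∂_1 are all 1, so H_0 = Z.
  H_1: rank ker ∂_1 − rank ∂_2 = (12 − 8) − 0 = 4, and there is no ∂_2, so H_1 = Z^4.

Hence the Betti numbers are b_0 = 1, b_1 = 4.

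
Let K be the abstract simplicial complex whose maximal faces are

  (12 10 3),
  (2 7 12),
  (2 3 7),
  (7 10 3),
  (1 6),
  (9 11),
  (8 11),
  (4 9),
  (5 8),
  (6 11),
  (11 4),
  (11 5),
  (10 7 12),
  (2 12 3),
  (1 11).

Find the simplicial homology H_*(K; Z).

H_0 = Z^2,  H_1 = Z^3,  H_2 = Z.

We work with the vertex ordering 1 < 2 < 3 < 4 < 5 < 6 < 7 < 8 < 9 < 10 < 11 < 12. The simplices of K, each written with vertices in increasing order, are:

  0-simplices (12): [1], [2], [3], [4], [5], [6], [7], [8], [9], [10], [11], [12]
  1-simplices (18): [1,6], [1,11], [2,3], [2,7], [2,12], [3,7], [3,10], [3,12], [4,9], [4,11], [5,8], [5,11], [6,11], [7,10], [7,12], [8,11], [9,11], [10,12]
  2-simplices (6): [2,3,7], [2,3,12], [2,7,12], [3,7,10], [3,10,12], [7,10,12]

Hence C_0 ≅ Z^12, C_1 ≅ Z^18, C_2 ≅ Z^6.

The boundary map ∂_1: C_1 → C_0 maps an edge to its endpoints' difference, ∂[p,q] = q − p. For instance
  ∂[7,12] = [12] − [7].
The 12×18 boundary matrix has rank 10 and Smith normal form diag(1,1,1,1,1,1,1,1,1,1).

∂_2: C_2 → C_1 maps a triangle to the signed sum of its edges. For instance
  ∂[3,7,10] = [7,10] − [3,10] + [3,7],
  ∂[3,10,12] = [10,12] − [3,12] + [3,10].
The resulting 18×6 matrix has rank 5, and its Smith normal form has invariant factors (1,1,1,1,1).

Computing H_k = (kernel of ∂_k) / (image of ∂_{k+1}):

  H_0: rank C_0 − rank ∂_1 = 12 − 10 = 2, and the invariant factors of ∂_1 are all 1, so H_0 = Z^2.
  H_1: rank ker ∂_1 − rank ∂_2 = (18 − 10) − 5 = 3, and the invariant factors of ∂_2 are all 1, so H_1 = Z^3.
  H_2: rank ker ∂_2 − rank ∂_3 = (6 − 5) − 0 = 1, and there is no ∂_3, so H_2 = Z.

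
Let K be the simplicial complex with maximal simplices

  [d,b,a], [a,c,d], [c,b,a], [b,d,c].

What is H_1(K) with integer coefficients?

Fix the vertex order a < b < c < d and write every simplex with vertices in increasing order. Then dim K = 2 and the simplices of K are:

  0-simplices (4): a, b, c, d
  1-simplices (6): ab, ac, ad, bc, bd, cd
  2-simplices (4): abc, abd, acd, bcd

Hence C_0 ≅ Z^4, C_1 ≅ Z^6, C_2 ≅ Z^4.

The boundary map ∂_1: C_1 → C_0 is given by ∂[p,q] = [q] − [p].
This gives a 4×6 integer matrix of rank 3; reducing to Smith normal form yields diagonal entries (1,1,1).

Boundary ∂_2: C_2 → C_1 acts by ∂[p,q,r] = [q,r] − [p,r] + [p,q]. For instance
  ∂abd = bd − ad + ab,
  ∂abc = bc − ac + ab.
As a 6×4 matrix over Z this has rank 3, with invariant factors (1,1,1).

From H_k ≅ ker(∂_k) / im(∂_{k+1}) we obtain:

  H_1: rank ker ∂_1 − rank ∂_2 = (6 − 3) − 3 = 0, and the invariant factors of ∂_2 are all 1, so H_1 = 0.

H_1 = 0.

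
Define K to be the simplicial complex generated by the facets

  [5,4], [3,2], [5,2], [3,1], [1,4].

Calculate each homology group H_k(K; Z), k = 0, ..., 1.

H_0 ≅ Z,  H_1 ≅ Z.

Order the vertices as 1 < 2 < 3 < 4 < 5. Listing each simplex with vertices in this order, K has dimension 1 with simplices:

  0-simplices (5): [1], [2], [3], [4], [5]
  1-simplices (5): [1,3], [1,4], [2,3], [2,5], [4,5]

Hence C_0 ≅ Z^5, C_1 ≅ Z^5.

∂_1: C_1 → C_0 is given by ∂[p,q] = [q] − [p]. For instance
  ∂[2,5] = [5] − [2].
This gives a 5×5 integer matrix of rank 4; reducing to Smith normal form yields diagonal entries (1,1,1,1).

Reading off H_k = ker ∂_k / im ∂_{k+1}:

  H_0: rank C_0 − rank ∂_1 = 5 − 4 = 1, and the invariant factors of ∂_1 are all 1, so H_0 ≅ Z.
  H_1: rank ker ∂_1 − rank ∂_2 = (5 − 4) − 0 = 1, and there is no ∂_2, so H_1 ≅ Z.

As a check, the Euler characteristic is 5 − 5 = 0, which agrees with 1 − 1 = 0.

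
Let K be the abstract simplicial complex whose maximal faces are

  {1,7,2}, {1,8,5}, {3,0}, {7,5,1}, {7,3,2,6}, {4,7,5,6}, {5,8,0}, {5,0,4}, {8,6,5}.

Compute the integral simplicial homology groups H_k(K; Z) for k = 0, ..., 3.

K has 9 vertices, 21 edges, 14 triangles, 2 3-simplices.
rank ∂_0 = 0, rank ∂_1 = 8 ⇒ b_0 = 9 − 0 − 8 = 1; all invariant factors of ∂_1 are 1 so no torsion. So H_0 ≅ Z.
rank ∂_1 = 8, rank ∂_2 = 12 ⇒ b_1 = 21 − 8 − 12 = 1; all invariant factors of ∂_2 are 1 so no torsion. So H_1 ≅ Z.
rank ∂_2 = 12, rank ∂_3 = 2 ⇒ b_2 = 14 − 12 − 2 = 0; all invariant factors of ∂_3 are 1 so no torsion. So H_2 ≅ 0.
rank ∂_3 = 2, rank ∂_4 = 0 ⇒ b_3 = 2 − 2 − 0 = 0. So H_3 ≅ 0.

H_0 ≅ Z,  H_1 ≅ Z,  H_2 = 0,  H_3 = 0.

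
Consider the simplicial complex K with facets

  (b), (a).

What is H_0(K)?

H_0 ≅ Z^2.

We work with the vertex ordering a < b. The simplices of K, each written with vertices in increasing order, are:

  0-simplices (2): a, b

Hence C_0 ≅ Z^2.

Reading off H_k = ker ∂_k / im ∂_{k+1}:

  H_0: rank C_0 − rank ∂_1 = 2 − 0 = 2, and there is no ∂_1, so H_0 ≅ Z^2.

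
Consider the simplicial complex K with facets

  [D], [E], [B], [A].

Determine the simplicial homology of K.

H_0 ≅ Z^4.

Take the total order A < B < D < E on the vertex set. Then K (dimension 0) consists of the simplices:

  0-simplices (4): A, B, D, E

Hence C_0 ≅ Z^4.

From H_k ≅ ker(∂_k) / im(∂_{k+1}) we obtain:

  H_0: rank C_0 − rank ∂_1 = 4 − 0 = 4, and there is no ∂_1, so H_0 ≅ Z^4.

(K is a triangulation of a set of 4 points.)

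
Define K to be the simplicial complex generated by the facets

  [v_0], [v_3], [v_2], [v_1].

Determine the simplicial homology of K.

Order the vertices as v_0 < v_1 < v_2 < v_3. Listing each simplex with vertices in this order, K has dimension 0 with simplices:

  0-simplices (4): [v_0], [v_1], [v_2], [v_3]

giving chain groups C_0 ≅ Z^4.

From H_k ≅ ker(∂_k) / im(∂_{k+1}) we obtain:

  H_0: rank C_0 − rank ∂_1 = 4 − 0 = 4, and there is no ∂_1, so H_0 = Z^4.

H_0 ≅ Z^4.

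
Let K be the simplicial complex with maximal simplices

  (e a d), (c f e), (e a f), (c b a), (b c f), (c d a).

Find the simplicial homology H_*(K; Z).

H_0 ≅ Z,  H_1 ≅ Z,  H_2 = 0.

Order the vertices as a < b < c < d < e < f. Listing each simplex with vertices in this order, K has dimension 2 with simplices:

  0-simplices (6): a, b, c, d, e, f
  1-simplices (12): ab, ac, ad, ae, af, bc, bf, cd, ce, cf, de, ef
  2-simplices (6): abc, acd, ade, aef, bcf, cef

so the chain groups are C_0 ≅ Z^6, C_1 ≅ Z^12, C_2 ≅ Z^6.

∂_1: C_1 → C_0 sends each edge [p,q] (with p < q) to q − p.
The resulting 6×12 matrix has rank 5, and its Smith normal form has invariant factors (1,1,1,1,1).

The boundary map ∂_2: C_2 → C_1 sends each 2-simplex [p,q,r] to [q,r] − [p,r] + [p,q]. For instance
  ∂abc = bc − ac + ab,
  ∂cef = ef − cf + ce.
This gives a 12×6 integer matrix of rank 6; reducing to Smith normal form yields diagonal entries (1,1,1,1,1,1).

Reading off H_k = ker ∂_k / im ∂_{k+1}:

  H_0: rank C_0 − rank ∂_1 = 6 − 5 = 1, and the invariant factors of ∂_1 are all 1, so H_0 ≅ Z.
  H_1: rank ker ∂_1 − rank ∂_2 = (12 − 5) − 6 = 1, and the invariant factors of ∂_2 are all 1, so H_1 ≅ Z.
  H_2: rank ker ∂_2 − rank ∂_3 = (6 − 6) − 0 = 0, and there is no ∂_3, so H_2 ≅ 0.

(K is a triangulation of the cylinder S^1 x I.)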